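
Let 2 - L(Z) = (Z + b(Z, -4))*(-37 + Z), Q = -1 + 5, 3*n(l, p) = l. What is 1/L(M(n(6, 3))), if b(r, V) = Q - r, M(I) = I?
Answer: 1/142 ≈ 0.0070423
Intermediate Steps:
n(l, p) = l/3
Q = 4
b(r, V) = 4 - r
L(Z) = 150 - 4*Z (L(Z) = 2 - (Z + (4 - Z))*(-37 + Z) = 2 - 4*(-37 + Z) = 2 - (-148 + 4*Z) = 2 + (148 - 4*Z) = 150 - 4*Z)
1/L(M(n(6, 3))) = 1/(150 - 4*6/3) = 1/(150 - 4*2) = 1/(150 - 8) = 1/142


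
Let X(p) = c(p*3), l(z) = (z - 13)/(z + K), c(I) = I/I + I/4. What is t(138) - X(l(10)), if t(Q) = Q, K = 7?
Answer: 9325/68 ≈ 137.13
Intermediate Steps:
c(I) = 1 + I/4 (c(I) = 1 + I*(¼) = 1 + I/4)
l(z) = (-13 + z)/(7 + z) (l(z) = (z - 13)/(z + 7) = (-13 + z)/(7 + z))
X(p) = 1 + 3*p/4 (X(p) = 1 + (p*3)/4 = 1 + (3*p)/4 = 1 + 3*p/4)
t(138) - X(l(10)) = 138 - (1 + 3*((-13 + 10)/(7 + 10))/4) = 138 - (1 + 3*(-3/17)/4) = 138 - (1 + 3*((1/17)*(-3))/4) = 138 - (1 + (¾)*(-3/17)) = 138 - (1 - 9/68) = 138 - 1*59/68 = 138 - 59/68 = 9325/68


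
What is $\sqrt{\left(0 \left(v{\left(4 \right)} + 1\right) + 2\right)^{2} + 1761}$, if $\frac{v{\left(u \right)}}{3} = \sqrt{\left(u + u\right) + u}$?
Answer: $\sqrt{1765} \approx 42.012$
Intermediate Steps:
$v{\left(u \right)} = 3 \sqrt{3} \sqrt{u}$ ($v{\left(u \right)} = 3 \sqrt{\left(u + u\right) + u} = 3 \sqrt{2 u + u} = 3 \sqrt{3 u} = 3 \sqrt{3} \sqrt{u}$)
$\sqrt{\left(0 \left(v{\left(4 \right)} + 1\right) + 2\right)^{2} + 1761} = \sqrt{\left(0 \left(3 \sqrt{3} \sqrt{4} + 1\right) + 2\right)^{2} + 1761} = \sqrt{\left(0 \left(3 \sqrt{3} \cdot 2 + 1\right) + 2\right)^{2} + 1761} = \sqrt{\left(0 \left(6 \sqrt{3} + 1\right) + 2\right)^{2} + 1761} = \sqrt{\left(0 \left(1 + 6 \sqrt{3}\right) + 2\right)^{2} + 1761} = \sqrt{\left(0 + 2\right)^{2} + 1761} = \sqrt{2^{2} + 1761} = \sqrt{4 + 1761} = \sqrt{1765}$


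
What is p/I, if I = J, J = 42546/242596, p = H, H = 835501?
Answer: 101344600298/21273 ≈ 4.7640e+6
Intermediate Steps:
p = 835501
J = 21273/121298 (J = 42546*(1/242596) = 21273/121298 ≈ 0.17538)
I = 21273/121298 ≈ 0.17538
p/I = 835501/(21273/121298) = 835501*(121298/21273) = 101344600298/21273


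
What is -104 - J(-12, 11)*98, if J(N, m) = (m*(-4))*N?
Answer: -51848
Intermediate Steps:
J(N, m) = -4*N*m (J(N, m) = (-4*m)*N = -4*N*m)
-104 - J(-12, 11)*98 = -104 - (-4)*(-12)*11*98 = -104 - 1*528*98 = -104 - 528*98 = -104 - 51744 = -51848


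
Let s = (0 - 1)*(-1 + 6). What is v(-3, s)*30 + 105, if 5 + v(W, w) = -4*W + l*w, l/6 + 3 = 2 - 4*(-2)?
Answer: -5985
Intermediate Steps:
s = -5 (s = -1*5 = -5)
l = 42 (l = -18 + 6*(2 - 4*(-2)) = -18 + 6*(2 + 8) = -18 + 6*10 = -18 + 60 = 42)
v(W, w) = -5 - 4*W + 42*w (v(W, w) = -5 + (-4*W + 42*w) = -5 - 4*W + 42*w)
v(-3, s)*30 + 105 = (-5 - 4*(-3) + 42*(-5))*30 + 105 = (-5 + 12 - 210)*30 + 105 = -203*30 + 105 = -6090 + 105 = -5985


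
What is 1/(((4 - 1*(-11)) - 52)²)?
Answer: 1/1369 ≈ 0.00073046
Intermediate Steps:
1/(((4 - 1*(-11)) - 52)²) = 1/(((4 + 11) - 52)²) = 1/((15 - 52)²) = 1/((-37)²) = 1/1369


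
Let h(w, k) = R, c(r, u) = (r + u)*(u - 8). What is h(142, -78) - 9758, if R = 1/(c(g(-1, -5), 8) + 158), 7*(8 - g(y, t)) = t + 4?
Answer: -1541763/158 ≈ -9758.0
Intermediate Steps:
g(y, t) = 52/7 - t/7 (g(y, t) = 8 - (t + 4)/7 = 8 - (4 + t)/7 = 8 + (-4/7 - t/7) = 52/7 - t/7)
c(r, u) = (-8 + u)*(r + u) (c(r, u) = (r + u)*(-8 + u) = (-8 + u)*(r + u))
R = 1/158 (R = 1/((8² - 8*(52/7 - ⅐*(-5)) - 8*8 + (52/7 - ⅐*(-5))*8) + 158) = 1/((64 - 8*(52/7 + 5/7) - 64 + (52/7 + 5/7)*8) + 158) = 1/((64 - 8*57/7 - 64 + (57/7)*8) + 158) = 1/((64 - 456/7 - 64 + 456/7) + 158) = 1/(0 + 158) = 1/158 ≈ 0.0063291)
h(w, k) = 1/158
h(142, -78) - 9758 = 1/158 - 9758 = -1541763/158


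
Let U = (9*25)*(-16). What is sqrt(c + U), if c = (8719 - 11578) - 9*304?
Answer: I*sqrt(9195) ≈ 95.891*I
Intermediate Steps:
c = -5595 (c = -2859 - 2736 = -5595)
U = -3600 (U = 225*(-16) = -3600)
sqrt(c + U) = sqrt(-5595 - 3600) = sqrt(-9195) = I*sqrt(9195)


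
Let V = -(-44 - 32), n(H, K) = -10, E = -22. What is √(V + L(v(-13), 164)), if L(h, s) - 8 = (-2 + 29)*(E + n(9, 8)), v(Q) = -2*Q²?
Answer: 2*I*√195 ≈ 27.928*I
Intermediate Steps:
V = 76 (V = -1*(-76) = 76)
L(h, s) = -856 (L(h, s) = 8 + (-2 + 29)*(-22 - 10) = 8 + 27*(-32) = 8 - 864 = -856)
√(V + L(v(-13), 164)) = √(76 - 856) = √(-780) = 2*I*√195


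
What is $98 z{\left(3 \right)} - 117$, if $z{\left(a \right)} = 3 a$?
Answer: $765$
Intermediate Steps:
$98 z{\left(3 \right)} - 117 = 98 \cdot 3 \cdot 3 - 117 = 98 \cdot 9 - 117 = 882 - 117 = 765$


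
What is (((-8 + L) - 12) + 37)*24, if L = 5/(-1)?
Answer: 288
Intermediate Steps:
L = -5 (L = 5*(-1) = -5)
(((-8 + L) - 12) + 37)*24 = (((-8 - 5) - 12) + 37)*24 = ((-13 - 12) + 37)*24 = (-25 + 37)*24 = 12*24 = 288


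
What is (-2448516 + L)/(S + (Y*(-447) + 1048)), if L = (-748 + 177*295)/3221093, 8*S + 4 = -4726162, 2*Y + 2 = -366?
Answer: 31547590786084/6538493459607 ≈ 4.8249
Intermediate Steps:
Y = -184 (Y = -1 + (½)*(-366) = -1 - 183 = -184)
S = -2363083/4 (S = -½ + (⅛)*(-4726162) = -½ - 2363081/4 = -2363083/4 ≈ -5.9077e+5)
L = 51467/3221093 (L = (-748 + 52215)*(1/3221093) = 51467*(1/3221093) = 51467/3221093 ≈ 0.015978)
(-2448516 + L)/(S + (Y*(-447) + 1048)) = (-2448516 + 51467/3221093)/(-2363083/4 + (-184*(-447) + 1048)) = -7886897696521/(3221093*(-2363083/4 + (82248 + 1048))) = -7886897696521/(3221093*(-2363083/4 + 83296)) = -7886897696521/(3221093*(-2029899/4)) = -7886897696521/3221093*(-4/2029899) = 31547590786084/6538493459607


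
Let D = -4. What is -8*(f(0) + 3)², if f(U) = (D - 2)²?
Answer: -12168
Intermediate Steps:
f(U) = 36 (f(U) = (-4 - 2)² = (-6)² = 36)
-8*(f(0) + 3)² = -8*(36 + 3)² = -8*39² = -8*1521 = -12168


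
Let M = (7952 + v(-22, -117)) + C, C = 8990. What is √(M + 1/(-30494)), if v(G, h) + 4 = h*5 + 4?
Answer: √15210113146358/30494 ≈ 127.89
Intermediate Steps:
v(G, h) = 5*h (v(G, h) = -4 + (h*5 + 4) = -4 + (5*h + 4) = -4 + (4 + 5*h) = 5*h)
M = 16357 (M = (7952 + 5*(-117)) + 8990 = (7952 - 585) + 8990 = 7367 + 8990 = 16357)
√(M + 1/(-30494)) = √(16357 + 1/(-30494)) = √(16357 - 1/30494) = √(498790357/30494) = √15210113146358/30494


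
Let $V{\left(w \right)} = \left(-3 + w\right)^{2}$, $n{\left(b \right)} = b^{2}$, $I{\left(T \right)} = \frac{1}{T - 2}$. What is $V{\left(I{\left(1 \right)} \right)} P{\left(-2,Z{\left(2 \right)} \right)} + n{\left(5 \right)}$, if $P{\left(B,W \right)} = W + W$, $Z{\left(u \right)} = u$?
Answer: $89$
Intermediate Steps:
$I{\left(T \right)} = \frac{1}{-2 + T}$
$P{\left(B,W \right)} = 2 W$
$V{\left(I{\left(1 \right)} \right)} P{\left(-2,Z{\left(2 \right)} \right)} + n{\left(5 \right)} = \left(-3 + \frac{1}{-2 + 1}\right)^{2} \cdot 2 \cdot 2 + 5^{2} = \left(-3 + \frac{1}{-1}\right)^{2} \cdot 4 + 25 = \left(-3 - 1\right)^{2} \cdot 4 + 25 = \left(-4\right)^{2} \cdot 4 + 25 = 16 \cdot 4 + 25 = 64 + 25 = 89$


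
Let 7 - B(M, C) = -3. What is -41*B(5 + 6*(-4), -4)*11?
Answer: -4510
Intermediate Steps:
B(M, C) = 10 (B(M, C) = 7 - 1*(-3) = 7 + 3 = 10)
-41*B(5 + 6*(-4), -4)*11 = -41*10*11 = -410*11 = -4510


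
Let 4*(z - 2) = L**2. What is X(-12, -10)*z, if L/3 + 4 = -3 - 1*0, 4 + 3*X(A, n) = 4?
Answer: 0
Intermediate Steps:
X(A, n) = 0 (X(A, n) = -4/3 + (1/3)*4 = -4/3 + 4/3 = 0)
L = -21 (L = -12 + 3*(-3 - 1*0) = -12 + 3*(-3 + 0) = -12 + 3*(-3) = -12 - 9 = -21)
z = 449/4 (z = 2 + (1/4)*(-21)**2 = 2 + (1/4)*441 = 2 + 441/4 = 449/4 ≈ 112.25)
X(-12, -10)*z = 0*(449/4) = 0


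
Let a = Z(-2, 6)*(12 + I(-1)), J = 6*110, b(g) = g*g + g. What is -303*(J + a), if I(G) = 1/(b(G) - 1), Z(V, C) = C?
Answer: -219978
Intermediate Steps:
b(g) = g + g² (b(g) = g² + g = g + g²)
J = 660
I(G) = 1/(-1 + G*(1 + G)) (I(G) = 1/(G*(1 + G) - 1) = 1/(-1 + G*(1 + G)))
a = 66 (a = 6*(12 + 1/(-1 - (1 - 1))) = 6*(12 + 1/(-1 - 1*0)) = 6*(12 + 1/(-1 + 0)) = 6*(12 + 1/(-1)) = 6*(12 - 1) = 6*11 = 66)
-303*(J + a) = -303*(660 + 66) = -303*726 = -219978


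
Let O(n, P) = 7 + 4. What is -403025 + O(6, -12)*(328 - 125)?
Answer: -400792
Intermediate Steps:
O(n, P) = 11
-403025 + O(6, -12)*(328 - 125) = -403025 + 11*(328 - 125) = -403025 + 11*203 = -403025 + 2233 = -400792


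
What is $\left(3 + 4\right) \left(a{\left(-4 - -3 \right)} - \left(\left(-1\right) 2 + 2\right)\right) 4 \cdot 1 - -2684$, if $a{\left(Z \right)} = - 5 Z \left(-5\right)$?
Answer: $1984$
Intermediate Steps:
$a{\left(Z \right)} = 25 Z$
$\left(3 + 4\right) \left(a{\left(-4 - -3 \right)} - \left(\left(-1\right) 2 + 2\right)\right) 4 \cdot 1 - -2684 = \left(3 + 4\right) \left(25 \left(-4 - -3\right) - \left(\left(-1\right) 2 + 2\right)\right) 4 \cdot 1 - -2684 = 7 \left(25 \left(-4 + 3\right) - \left(-2 + 2\right)\right) 4 + 2684 = 7 \left(25 \left(-1\right) - 0\right) 4 + 2684 = 7 \left(-25 + 0\right) 4 + 2684 = 7 \left(-25\right) 4 + 2684 = \left(-175\right) 4 + 2684 = -700 + 2684 = 1984$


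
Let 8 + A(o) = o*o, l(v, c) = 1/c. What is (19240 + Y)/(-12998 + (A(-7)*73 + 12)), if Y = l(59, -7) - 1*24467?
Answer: 36590/69951 ≈ 0.52308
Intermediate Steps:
A(o) = -8 + o² (A(o) = -8 + o*o = -8 + o²)
Y = -171270/7 (Y = 1/(-7) - 1*24467 = -⅐ - 24467 = -171270/7 ≈ -24467.)
(19240 + Y)/(-12998 + (A(-7)*73 + 12)) = (19240 - 171270/7)/(-12998 + ((-8 + (-7)²)*73 + 12)) = -36590/(7*(-12998 + ((-8 + 49)*73 + 12))) = -36590/(7*(-12998 + (41*73 + 12))) = -36590/(7*(-12998 + (2993 + 12))) = -36590/(7*(-12998 + 3005)) = -36590/7/(-9993) = -36590/7*(-1/9993) = 36590/69951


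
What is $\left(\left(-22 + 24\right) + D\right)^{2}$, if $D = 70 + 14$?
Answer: $7396$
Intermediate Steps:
$D = 84$
$\left(\left(-22 + 24\right) + D\right)^{2} = \left(\left(-22 + 24\right) + 84\right)^{2} = \left(2 + 84\right)^{2} = 86^{2} = 7396$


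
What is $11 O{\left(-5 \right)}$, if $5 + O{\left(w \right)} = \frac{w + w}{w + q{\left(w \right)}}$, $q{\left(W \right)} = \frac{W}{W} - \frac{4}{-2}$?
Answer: $0$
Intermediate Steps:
$q{\left(W \right)} = 3$ ($q{\left(W \right)} = 1 - -2 = 1 + 2 = 3$)
$O{\left(w \right)} = -5 + \frac{2 w}{3 + w}$ ($O{\left(w \right)} = -5 + \frac{w + w}{w + 3} = -5 + \frac{2 w}{3 + w}$)
$11 O{\left(-5 \right)} = 11 \frac{3 \left(-5 - -5\right)}{3 - 5} = 11 \frac{3 \left(-5 + 5\right)}{-2} = 11 \cdot 3 \left(- \frac{1}{2}\right) 0 = 11 \cdot 0 = 0$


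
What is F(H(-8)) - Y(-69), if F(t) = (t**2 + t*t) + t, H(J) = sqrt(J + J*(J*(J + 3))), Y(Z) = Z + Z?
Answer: -518 + 2*I*sqrt(82) ≈ -518.0 + 18.111*I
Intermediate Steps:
Y(Z) = 2*Z
H(J) = sqrt(J + J**2*(3 + J)) (H(J) = sqrt(J + J*(J*(3 + J))) = sqrt(J + J**2*(3 + J)))
F(t) = t + 2*t**2 (F(t) = (t**2 + t**2) + t = 2*t**2 + t = t + 2*t**2)
F(H(-8)) - Y(-69) = sqrt(-8*(1 + (-8)**2 + 3*(-8)))*(1 + 2*sqrt(-8*(1 + (-8)**2 + 3*(-8)))) - 2*(-69) = sqrt(-8*(1 + 64 - 24))*(1 + 2*sqrt(-8*(1 + 64 - 24))) - 1*(-138) = sqrt(-8*41)*(1 + 2*sqrt(-8*41)) + 138 = sqrt(-328)*(1 + 2*sqrt(-328)) + 138 = (2*I*sqrt(82))*(1 + 2*(2*I*sqrt(82))) + 138 = (2*I*sqrt(82))*(1 + 4*I*sqrt(82)) + 138 = 2*I*sqrt(82)*(1 + 4*I*sqrt(82)) + 138 = 138 + 2*I*sqrt(82)*(1 + 4*I*sqrt(82))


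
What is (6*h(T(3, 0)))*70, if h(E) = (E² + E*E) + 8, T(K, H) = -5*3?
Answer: 192360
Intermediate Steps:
T(K, H) = -15
h(E) = 8 + 2*E² (h(E) = (E² + E²) + 8 = 2*E² + 8 = 8 + 2*E²)
(6*h(T(3, 0)))*70 = (6*(8 + 2*(-15)²))*70 = (6*(8 + 2*225))*70 = (6*(8 + 450))*70 = (6*458)*70 = 2748*70 = 192360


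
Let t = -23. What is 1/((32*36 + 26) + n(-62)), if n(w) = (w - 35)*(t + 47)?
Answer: -1/1150 ≈ -0.00086956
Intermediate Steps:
n(w) = -840 + 24*w (n(w) = (w - 35)*(-23 + 47) = (-35 + w)*24 = -840 + 24*w)
1/((32*36 + 26) + n(-62)) = 1/((32*36 + 26) + (-840 + 24*(-62))) = 1/((1152 + 26) + (-840 - 1488)) = 1/(1178 - 2328) = 1/(-1150) = -1/1150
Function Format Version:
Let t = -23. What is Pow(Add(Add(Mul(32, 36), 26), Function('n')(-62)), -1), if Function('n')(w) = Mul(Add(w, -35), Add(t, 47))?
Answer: Rational(-1, 1150) ≈ -0.00086956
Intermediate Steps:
Function('n')(w) = Add(-840, Mul(24, w)) (Function('n')(w) = Mul(Add(w, -35), Add(-23, 47)) = Mul(Add(-35, w), 24) = Add(-840, Mul(24, w)))
Pow(Add(Add(Mul(32, 36), 26), Function('n')(-62)), -1) = Pow(Add(Add(Mul(32, 36), 26), Add(-840, Mul(24, -62))), -1) = Pow(Add(Add(1152, 26), Add(-840, -1488)), -1) = Pow(Add(1178, -2328), -1) = Pow(-1150, -1) = Rational(-1, 1150)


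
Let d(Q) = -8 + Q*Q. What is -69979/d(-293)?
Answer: -9997/12263 ≈ -0.81522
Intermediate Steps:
d(Q) = -8 + Q**2
-69979/d(-293) = -69979/(-8 + (-293)**2) = -69979/(-8 + 85849) = -69979/85841 = -69979*1/85841 = -9997/12263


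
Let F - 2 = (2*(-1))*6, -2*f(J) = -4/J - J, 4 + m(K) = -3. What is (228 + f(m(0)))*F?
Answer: -15695/7 ≈ -2242.1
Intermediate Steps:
m(K) = -7 (m(K) = -4 - 3 = -7)
f(J) = J/2 + 2/J (f(J) = -(-4/J - J)/2 = -(-J - 4/J)/2 = J/2 + 2/J)
F = -10 (F = 2 + (2*(-1))*6 = 2 - 2*6 = 2 - 12 = -10)
(228 + f(m(0)))*F = (228 + ((1/2)*(-7) + 2/(-7)))*(-10) = (228 + (-7/2 + 2*(-1/7)))*(-10) = (228 + (-7/2 - 2/7))*(-10) = (228 - 53/14)*(-10) = (3139/14)*(-10) = -15695/7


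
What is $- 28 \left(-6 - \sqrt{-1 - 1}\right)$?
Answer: $168 + 28 i \sqrt{2} \approx 168.0 + 39.598 i$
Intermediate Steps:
$- 28 \left(-6 - \sqrt{-1 - 1}\right) = - 28 \left(-6 - \sqrt{-2}\right) = - 28 \left(-6 - i \sqrt{2}\right) = 168 + 28 i \sqrt{2}$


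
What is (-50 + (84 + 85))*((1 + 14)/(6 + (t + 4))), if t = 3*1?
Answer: 1785/13 ≈ 137.31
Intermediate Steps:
t = 3
(-50 + (84 + 85))*((1 + 14)/(6 + (t + 4))) = (-50 + (84 + 85))*((1 + 14)/(6 + (3 + 4))) = (-50 + 169)*(15/(6 + 7)) = 119*(15/13) = 1785/13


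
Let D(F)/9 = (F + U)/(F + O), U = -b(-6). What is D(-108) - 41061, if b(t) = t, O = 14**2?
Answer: -1807143/44 ≈ -41071.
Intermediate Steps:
O = 196
U = 6 (U = -1*(-6) = 6)
D(F) = 9*(6 + F)/(196 + F) (D(F) = 9*((F + 6)/(F + 196)) = 9*((6 + F)/(196 + F)) = 9*(6 + F)/(196 + F))
D(-108) - 41061 = 9*(6 - 108)/(196 - 108) - 41061 = 9*(-102)/88 - 41061 = 9*(1/88)*(-102) - 41061 = -459/44 - 41061 = -1807143/44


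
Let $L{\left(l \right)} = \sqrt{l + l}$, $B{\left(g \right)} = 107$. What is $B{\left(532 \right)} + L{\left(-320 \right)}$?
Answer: $107 + 8 i \sqrt{10} \approx 107.0 + 25.298 i$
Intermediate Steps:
$L{\left(l \right)} = \sqrt{2} \sqrt{l}$ ($L{\left(l \right)} = \sqrt{2 l} = \sqrt{2} \sqrt{l}$)
$B{\left(532 \right)} + L{\left(-320 \right)} = 107 + \sqrt{2} \sqrt{-320} = 107 + \sqrt{2} \cdot 8 i \sqrt{5} = 107 + 8 i \sqrt{10}$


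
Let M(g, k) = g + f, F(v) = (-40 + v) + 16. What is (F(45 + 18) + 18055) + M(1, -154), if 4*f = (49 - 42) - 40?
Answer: 72347/4 ≈ 18087.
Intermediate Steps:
F(v) = -24 + v
f = -33/4 (f = ((49 - 42) - 40)/4 = (7 - 40)/4 = (¼)*(-33) = -33/4 ≈ -8.2500)
M(g, k) = -33/4 + g (M(g, k) = g - 33/4 = -33/4 + g)
(F(45 + 18) + 18055) + M(1, -154) = ((-24 + (45 + 18)) + 18055) + (-33/4 + 1) = ((-24 + 63) + 18055) - 29/4 = (39 + 18055) - 29/4 = 18094 - 29/4 = 72347/4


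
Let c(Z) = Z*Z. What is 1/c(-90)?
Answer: 1/8100 ≈ 0.00012346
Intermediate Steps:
c(Z) = Z²
1/c(-90) = 1/((-90)²) = 1/8100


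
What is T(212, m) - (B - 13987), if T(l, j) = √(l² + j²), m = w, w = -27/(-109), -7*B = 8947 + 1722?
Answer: 108578/7 + √533980393/109 ≈ 15723.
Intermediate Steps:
B = -10669/7 (B = -(8947 + 1722)/7 = -⅐*10669 = -10669/7 ≈ -1524.1)
w = 27/109 (w = -27*(-1/109) = 27/109 ≈ 0.24771)
m = 27/109 ≈ 0.24771
T(l, j) = √(j² + l²)
T(212, m) - (B - 13987) = √((27/109)² + 212²) - (-10669/7 - 13987) = √(729/11881 + 44944) - 1*(-108578/7) = √(533980393/11881) + 108578/7 = √533980393/109 + 108578/7 = 108578/7 + √533980393/109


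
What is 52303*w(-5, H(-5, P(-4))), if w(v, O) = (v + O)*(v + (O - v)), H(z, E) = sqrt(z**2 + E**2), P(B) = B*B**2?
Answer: 215540663 - 261515*sqrt(4121) ≈ 1.9875e+8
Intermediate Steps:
P(B) = B**3
H(z, E) = sqrt(E**2 + z**2)
w(v, O) = O*(O + v) (w(v, O) = (O + v)*O = O*(O + v))
52303*w(-5, H(-5, P(-4))) = 52303*(sqrt(((-4)**3)**2 + (-5)**2)*(sqrt(((-4)**3)**2 + (-5)**2) - 5)) = 52303*(sqrt((-64)**2 + 25)*(sqrt((-64)**2 + 25) - 5)) = 52303*(sqrt(4096 + 25)*(sqrt(4096 + 25) - 5)) = 52303*(sqrt(4121)*(sqrt(4121) - 5)) = 52303*(sqrt(4121)*(-5 + sqrt(4121))) = 52303*sqrt(4121)*(-5 + sqrt(4121))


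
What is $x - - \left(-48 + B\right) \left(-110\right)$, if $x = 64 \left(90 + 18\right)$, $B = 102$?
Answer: $972$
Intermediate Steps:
$x = 6912$ ($x = 64 \cdot 108 = 6912$)
$x - - \left(-48 + B\right) \left(-110\right) = 6912 - - \left(-48 + 102\right) \left(-110\right) = 6912 - - 54 \left(-110\right) = 6912 - \left(-1\right) \left(-5940\right) = 6912 - 5940 = 972$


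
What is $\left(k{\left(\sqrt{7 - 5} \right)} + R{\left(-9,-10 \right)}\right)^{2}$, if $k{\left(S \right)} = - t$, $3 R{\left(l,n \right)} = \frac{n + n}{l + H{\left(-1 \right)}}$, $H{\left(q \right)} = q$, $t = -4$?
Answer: $\frac{196}{9} \approx 21.778$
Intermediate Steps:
$R{\left(l,n \right)} = \frac{2 n}{3 \left(-1 + l\right)}$ ($R{\left(l,n \right)} = \frac{\left(n + n\right) \frac{1}{l - 1}}{3} = \frac{2 n \frac{1}{-1 + l}}{3} = \frac{2 n}{3 \left(-1 + l\right)}$)
$k{\left(S \right)} = 4$ ($k{\left(S \right)} = \left(-1\right) \left(-4\right) = 4$)
$\left(k{\left(\sqrt{7 - 5} \right)} + R{\left(-9,-10 \right)}\right)^{2} = \left(4 + \frac{2}{3} \left(-10\right) \frac{1}{-1 - 9}\right)^{2} = \left(4 + \frac{2}{3} \left(-10\right) \frac{1}{-10}\right)^{2} = \left(4 + \frac{2}{3} \left(-10\right) \left(- \frac{1}{10}\right)\right)^{2} = \left(4 + \frac{2}{3}\right)^{2} = \left(\frac{14}{3}\right)^{2} = \frac{196}{9}$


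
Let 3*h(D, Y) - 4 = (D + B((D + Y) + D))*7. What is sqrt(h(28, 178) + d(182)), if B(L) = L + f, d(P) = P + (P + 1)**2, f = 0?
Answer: 7*sqrt(6297)/3 ≈ 185.16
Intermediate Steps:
d(P) = P + (1 + P)**2
B(L) = L (B(L) = L + 0 = L)
h(D, Y) = 4/3 + 7*D + 7*Y/3 (h(D, Y) = 4/3 + ((D + ((D + Y) + D))*7)/3 = 4/3 + ((D + (Y + 2*D))*7)/3 = 4/3 + ((Y + 3*D)*7)/3 = 4/3 + (7*Y + 21*D)/3 = 4/3 + (7*D + 7*Y/3) = 4/3 + 7*D + 7*Y/3)
sqrt(h(28, 178) + d(182)) = sqrt((4/3 + 7*28 + (7/3)*178) + (182 + (1 + 182)**2)) = sqrt((4/3 + 196 + 1246/3) + (182 + 183**2)) = sqrt(1838/3 + (182 + 33489)) = sqrt(1838/3 + 33671) = sqrt(102851/3) = 7*sqrt(6297)/3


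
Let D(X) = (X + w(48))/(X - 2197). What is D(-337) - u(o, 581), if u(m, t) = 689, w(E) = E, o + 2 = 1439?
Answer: -1745637/2534 ≈ -688.89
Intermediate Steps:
o = 1437 (o = -2 + 1439 = 1437)
D(X) = (48 + X)/(-2197 + X) (D(X) = (X + 48)/(X - 2197) = (48 + X)/(-2197 + X))
D(-337) - u(o, 581) = (48 - 337)/(-2197 - 337) - 1*689 = -289/(-2534) - 689 = -1/2534*(-289) - 689 = 289/2534 - 689 = -1745637/2534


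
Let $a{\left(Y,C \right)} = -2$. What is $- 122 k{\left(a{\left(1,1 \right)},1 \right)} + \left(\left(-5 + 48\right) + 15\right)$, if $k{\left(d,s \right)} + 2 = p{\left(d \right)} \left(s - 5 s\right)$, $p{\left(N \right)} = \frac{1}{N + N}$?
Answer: $180$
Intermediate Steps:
$p{\left(N \right)} = \frac{1}{2 N}$
$k{\left(d,s \right)} = -2 - \frac{2 s}{d}$ ($k{\left(d,s \right)} = -2 + \frac{1}{2 d} \left(s - 5 s\right) = -2 + \frac{1}{2 d} \left(- 4 s\right) = -2 - \frac{2 s}{d}$)
$- 122 k{\left(a{\left(1,1 \right)},1 \right)} + \left(\left(-5 + 48\right) + 15\right) = - 122 \left(-2 - \frac{2}{-2}\right) + \left(\left(-5 + 48\right) + 15\right) = - 122 \left(-2 - 2 \left(- \frac{1}{2}\right)\right) + \left(43 + 15\right) = - 122 \left(-2 + 1\right) + 58 = \left(-122\right) \left(-1\right) + 58 = 122 + 58 = 180$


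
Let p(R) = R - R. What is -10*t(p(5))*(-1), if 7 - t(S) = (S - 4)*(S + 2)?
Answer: 150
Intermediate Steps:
p(R) = 0
t(S) = 7 - (-4 + S)*(2 + S) (t(S) = 7 - (S - 4)*(S + 2) = 7 - (-4 + S)*(2 + S))
-10*t(p(5))*(-1) = -10*(15 - 1*0² + 2*0)*(-1) = -10*(15 - 1*0 + 0)*(-1) = -10*(15 + 0 + 0)*(-1) = -10*15*(-1) = -150*(-1) = 150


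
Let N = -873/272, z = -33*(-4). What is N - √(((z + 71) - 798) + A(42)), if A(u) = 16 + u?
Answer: -873/272 - I*√537 ≈ -3.2096 - 23.173*I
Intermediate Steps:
z = 132
N = -873/272 (N = -873*1/272 = -873/272 ≈ -3.2096)
N - √(((z + 71) - 798) + A(42)) = -873/272 - √(((132 + 71) - 798) + (16 + 42)) = -873/272 - √((203 - 798) + 58) = -873/272 - √(-595 + 58) = -873/272 - √(-537) = -873/272 - I*√537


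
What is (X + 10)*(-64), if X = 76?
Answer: -5504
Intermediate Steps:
(X + 10)*(-64) = (76 + 10)*(-64) = 86*(-64) = -5504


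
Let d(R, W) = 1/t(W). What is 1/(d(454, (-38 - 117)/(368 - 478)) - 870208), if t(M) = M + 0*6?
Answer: -31/26976426 ≈ -1.1492e-6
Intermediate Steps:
t(M) = M (t(M) = M + 0 = M)
d(R, W) = 1/W
1/(d(454, (-38 - 117)/(368 - 478)) - 870208) = 1/(1/((-38 - 117)/(368 - 478)) - 870208) = 1/(1/(-155/(-110)) - 870208) = 1/(1/(-155*(-1/110)) - 870208) = 1/(1/(31/22) - 870208) = 1/(22/31 - 870208) = 1/(-26976426/31) = -31/26976426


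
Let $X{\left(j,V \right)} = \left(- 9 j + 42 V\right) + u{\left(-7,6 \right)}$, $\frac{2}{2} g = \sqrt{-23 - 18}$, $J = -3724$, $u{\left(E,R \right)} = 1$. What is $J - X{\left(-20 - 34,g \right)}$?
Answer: $-4211 - 42 i \sqrt{41} \approx -4211.0 - 268.93 i$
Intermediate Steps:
$g = i \sqrt{41}$ ($g = \sqrt{-23 - 18} = \sqrt{-41} = i \sqrt{41} \approx 6.4031 i$)
$X{\left(j,V \right)} = 1 - 9 j + 42 V$ ($X{\left(j,V \right)} = \left(- 9 j + 42 V\right) + 1 = 1 - 9 j + 42 V$)
$J - X{\left(-20 - 34,g \right)} = -3724 - \left(1 - 9 \left(-20 - 34\right) + 42 i \sqrt{41}\right) = -3724 - \left(1 - -486 + 42 i \sqrt{41}\right) = -3724 - \left(1 + 486 + 42 i \sqrt{41}\right) = -3724 - \left(487 + 42 i \sqrt{41}\right) = -4211 - 42 i \sqrt{41}$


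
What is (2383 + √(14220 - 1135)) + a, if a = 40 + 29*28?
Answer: 3235 + √13085 ≈ 3349.4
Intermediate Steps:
a = 852 (a = 40 + 812 = 852)
(2383 + √(14220 - 1135)) + a = (2383 + √(14220 - 1135)) + 852 = (2383 + √13085) + 852 = 3235 + √13085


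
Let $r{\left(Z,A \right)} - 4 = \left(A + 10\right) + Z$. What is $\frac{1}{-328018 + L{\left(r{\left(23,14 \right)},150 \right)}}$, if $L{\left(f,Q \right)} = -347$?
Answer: $- \frac{1}{328365} \approx -3.0454 \cdot 10^{-6}$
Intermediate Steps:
$r{\left(Z,A \right)} = 14 + A + Z$ ($r{\left(Z,A \right)} = 4 + \left(\left(A + 10\right) + Z\right) = 4 + \left(\left(10 + A\right) + Z\right) = 4 + \left(10 + A + Z\right) = 14 + A + Z$)
$\frac{1}{-328018 + L{\left(r{\left(23,14 \right)},150 \right)}} = \frac{1}{-328018 - 347} = \frac{1}{-328365} = - \frac{1}{328365}$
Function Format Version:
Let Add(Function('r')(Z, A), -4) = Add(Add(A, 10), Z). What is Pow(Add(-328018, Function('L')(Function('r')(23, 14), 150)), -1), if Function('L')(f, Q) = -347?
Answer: Rational(-1, 328365) ≈ -3.0454e-6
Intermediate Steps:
Function('r')(Z, A) = Add(14, A, Z) (Function('r')(Z, A) = Add(4, Add(Add(A, 10), Z)) = Add(4, Add(Add(10, A), Z)) = Add(4, Add(10, A, Z)) = Add(14, A, Z))
Pow(Add(-328018, Function('L')(Function('r')(23, 14), 150)), -1) = Pow(Add(-328018, -347), -1) = Pow(-328365, -1) = Rational(-1, 328365)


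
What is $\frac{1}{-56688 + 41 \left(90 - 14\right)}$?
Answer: $- \frac{1}{53572} \approx -1.8666 \cdot 10^{-5}$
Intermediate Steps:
$\frac{1}{-56688 + 41 \left(90 - 14\right)} = \frac{1}{-56688 + 41 \cdot 76} = \frac{1}{-56688 + 3116} = \frac{1}{-53572} = - \frac{1}{53572}$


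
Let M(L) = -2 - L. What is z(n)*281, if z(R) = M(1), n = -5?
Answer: -843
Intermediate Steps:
z(R) = -3 (z(R) = -2 - 1*1 = -2 - 1 = -3)
z(n)*281 = -3*281 = -843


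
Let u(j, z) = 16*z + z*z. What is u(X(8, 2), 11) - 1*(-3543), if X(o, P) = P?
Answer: 3840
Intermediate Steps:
u(j, z) = z² + 16*z (u(j, z) = 16*z + z² = z² + 16*z)
u(X(8, 2), 11) - 1*(-3543) = 11*(16 + 11) - 1*(-3543) = 11*27 + 3543 = 297 + 3543 = 3840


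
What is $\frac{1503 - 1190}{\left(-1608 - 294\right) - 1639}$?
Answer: $- \frac{313}{3541} \approx -0.088393$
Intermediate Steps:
$\frac{1503 - 1190}{\left(-1608 - 294\right) - 1639} = \frac{313}{\left(-1608 - 294\right) - 1639} = \frac{313}{-1902 - 1639} = \frac{313}{-3541} = 313 \left(- \frac{1}{3541}\right) = - \frac{313}{3541}$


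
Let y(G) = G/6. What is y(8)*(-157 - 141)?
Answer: -1192/3 ≈ -397.33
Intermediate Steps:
y(G) = G/6 (y(G) = G*(⅙) = G/6)
y(8)*(-157 - 141) = ((⅙)*8)*(-157 - 141) = (4/3)*(-298) = -1192/3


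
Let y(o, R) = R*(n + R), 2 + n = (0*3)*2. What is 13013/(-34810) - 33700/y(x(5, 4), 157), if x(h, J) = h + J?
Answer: -297953671/169420270 ≈ -1.7587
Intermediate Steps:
n = -2 (n = -2 + (0*3)*2 = -2 + 0*2 = -2 + 0 = -2)
x(h, J) = J + h
y(o, R) = R*(-2 + R)
13013/(-34810) - 33700/y(x(5, 4), 157) = 13013/(-34810) - 33700*1/(157*(-2 + 157)) = 13013*(-1/34810) - 33700/(157*155) = -13013/34810 - 33700/24335 = -13013/34810 - 33700*1/24335 = -13013/34810 - 6740/4867 = -297953671/169420270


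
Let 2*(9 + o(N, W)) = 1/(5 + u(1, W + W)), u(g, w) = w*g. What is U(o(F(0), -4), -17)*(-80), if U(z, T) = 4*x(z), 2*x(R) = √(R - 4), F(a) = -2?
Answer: -80*I*√474/3 ≈ -580.57*I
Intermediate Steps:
x(R) = √(-4 + R)/2 (x(R) = √(R - 4)/2 = √(-4 + R)/2)
u(g, w) = g*w
o(N, W) = -9 + 1/(2*(5 + 2*W)) (o(N, W) = -9 + 1/(2*(5 + 1*(W + W))) = -9 + 1/(2*(5 + 1*(2*W))) = -9 + 1/(2*(5 + 2*W)))
U(z, T) = 2*√(-4 + z) (U(z, T) = 4*(√(-4 + z)/2) = 2*√(-4 + z))
U(o(F(0), -4), -17)*(-80) = (2*√(-4 + (-89 - 36*(-4))/(2*(5 + 2*(-4)))))*(-80) = (2*√(-4 + (-89 + 144)/(2*(5 - 8))))*(-80) = (2*√(-4 + (½)*55/(-3)))*(-80) = (2*√(-4 + (½)*(-⅓)*55))*(-80) = (2*√(-4 - 55/6))*(-80) = (2*√(-79/6))*(-80) = (2*(I*√474/6))*(-80) = (I*√474/3)*(-80) = -80*I*√474/3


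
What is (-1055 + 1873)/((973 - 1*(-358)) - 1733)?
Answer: -409/201 ≈ -2.0348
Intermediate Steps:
(-1055 + 1873)/((973 - 1*(-358)) - 1733) = 818/((973 + 358) - 1733) = 818/(1331 - 1733) = 818/(-402) = 818*(-1/402) = -409/201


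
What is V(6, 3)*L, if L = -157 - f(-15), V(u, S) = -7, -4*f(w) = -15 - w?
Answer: 1099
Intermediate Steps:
f(w) = 15/4 + w/4 (f(w) = -(-15 - w)/4 = 15/4 + w/4)
L = -157 (L = -157 - (15/4 + (1/4)*(-15)) = -157 - (15/4 - 15/4) = -157 - 1*0 = -157 + 0 = -157)
V(6, 3)*L = -7*(-157) = 1099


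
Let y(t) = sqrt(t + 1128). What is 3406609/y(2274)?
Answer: 3406609*sqrt(42)/378 ≈ 58406.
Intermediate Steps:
y(t) = sqrt(1128 + t)
3406609/y(2274) = 3406609/(sqrt(1128 + 2274)) = 3406609/(sqrt(3402)) = 3406609/((9*sqrt(42))) = 3406609*(sqrt(42)/378) = 3406609*sqrt(42)/378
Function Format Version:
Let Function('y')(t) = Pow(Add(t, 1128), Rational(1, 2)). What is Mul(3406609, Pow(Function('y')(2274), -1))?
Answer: Mul(Rational(3406609, 378), Pow(42, Rational(1, 2))) ≈ 58406.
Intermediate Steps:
Function('y')(t) = Pow(Add(1128, t), Rational(1, 2))
Mul(3406609, Pow(Function('y')(2274), -1)) = Mul(3406609, Pow(Pow(Add(1128, 2274), Rational(1, 2)), -1)) = Mul(3406609, Pow(Pow(3402, Rational(1, 2)), -1)) = Mul(3406609, Pow(Mul(9, Pow(42, Rational(1, 2))), -1)) = Mul(3406609, Mul(Rational(1, 378), Pow(42, Rational(1, 2)))) = Mul(Rational(3406609, 378), Pow(42, Rational(1, 2)))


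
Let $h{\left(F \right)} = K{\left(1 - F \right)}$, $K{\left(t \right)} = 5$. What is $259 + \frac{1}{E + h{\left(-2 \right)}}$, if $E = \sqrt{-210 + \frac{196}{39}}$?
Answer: $\frac{2323166}{8969} - \frac{i \sqrt{311766}}{8969} \approx 259.02 - 0.062254 i$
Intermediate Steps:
$h{\left(F \right)} = 5$
$E = \frac{i \sqrt{311766}}{39}$ ($E = \sqrt{-210 + 196 \cdot \frac{1}{39}} = \sqrt{-210 + \frac{196}{39}} = \sqrt{- \frac{7994}{39}} = \frac{i \sqrt{311766}}{39} \approx 14.317 i$)
$259 + \frac{1}{E + h{\left(-2 \right)}} = 259 + \frac{1}{\frac{i \sqrt{311766}}{39} + 5} = 259 + \frac{1}{5 + \frac{i \sqrt{311766}}{39}}$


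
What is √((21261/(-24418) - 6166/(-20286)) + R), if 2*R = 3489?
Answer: √60643506562645999/5896947 ≈ 41.760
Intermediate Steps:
R = 3489/2 (R = (½)*3489 = 3489/2 ≈ 1744.5)
√((21261/(-24418) - 6166/(-20286)) + R) = √((21261/(-24418) - 6166/(-20286)) + 3489/2) = √((21261*(-1/24418) - 6166*(-1/20286)) + 3489/2) = √((-21261/24418 + 3083/10143) + 3489/2) = √(-140369629/247671774 + 3489/2) = √(215961520057/123835887) = √60643506562645999/5896947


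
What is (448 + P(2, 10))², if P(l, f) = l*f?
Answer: 219024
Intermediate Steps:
P(l, f) = f*l
(448 + P(2, 10))² = (448 + 10*2)² = (448 + 20)² = 468² = 219024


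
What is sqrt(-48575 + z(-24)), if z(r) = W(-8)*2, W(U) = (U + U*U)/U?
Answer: I*sqrt(48589) ≈ 220.43*I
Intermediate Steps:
W(U) = (U + U**2)/U
z(r) = -14 (z(r) = (1 - 8)*2 = -7*2 = -14)
sqrt(-48575 + z(-24)) = sqrt(-48575 - 14) = sqrt(-48589) = I*sqrt(48589)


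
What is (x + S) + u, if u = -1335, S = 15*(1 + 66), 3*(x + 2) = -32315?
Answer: -33311/3 ≈ -11104.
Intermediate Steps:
x = -32321/3 (x = -2 + (1/3)*(-32315) = -2 - 32315/3 = -32321/3 ≈ -10774.)
S = 1005 (S = 15*67 = 1005)
(x + S) + u = (-32321/3 + 1005) - 1335 = -29306/3 - 1335 = -33311/3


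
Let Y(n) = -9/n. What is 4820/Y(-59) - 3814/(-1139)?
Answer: 323943146/10251 ≈ 31601.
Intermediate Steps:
4820/Y(-59) - 3814/(-1139) = 4820/((-9/(-59))) - 3814/(-1139) = 4820/((-9*(-1/59))) - 3814*(-1/1139) = 4820/(9/59) + 3814/1139 = 4820*(59/9) + 3814/1139 = 284380/9 + 3814/1139 = 323943146/10251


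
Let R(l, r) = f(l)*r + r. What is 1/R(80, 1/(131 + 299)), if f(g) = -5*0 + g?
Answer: 430/81 ≈ 5.3086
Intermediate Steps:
f(g) = g (f(g) = 0 + g = g)
R(l, r) = r + l*r (R(l, r) = l*r + r = r + l*r)
1/R(80, 1/(131 + 299)) = 1/((1 + 80)/(131 + 299)) = 1/(81/430) = 430/81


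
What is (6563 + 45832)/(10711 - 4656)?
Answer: 1497/173 ≈ 8.6532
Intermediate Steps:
(6563 + 45832)/(10711 - 4656) = 52395/6055 = 52395*(1/6055) = 1497/173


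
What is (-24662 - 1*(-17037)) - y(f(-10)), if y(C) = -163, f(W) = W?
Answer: -7462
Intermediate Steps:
(-24662 - 1*(-17037)) - y(f(-10)) = (-24662 - 1*(-17037)) - 1*(-163) = (-24662 + 17037) + 163 = -7625 + 163 = -7462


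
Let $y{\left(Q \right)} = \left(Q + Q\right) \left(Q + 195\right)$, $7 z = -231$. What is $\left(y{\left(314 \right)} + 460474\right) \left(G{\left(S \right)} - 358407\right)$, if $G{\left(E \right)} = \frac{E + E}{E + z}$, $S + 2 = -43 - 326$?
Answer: $- \frac{28239719834109}{101} \approx -2.796 \cdot 10^{11}$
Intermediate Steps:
$z = -33$ ($z = \frac{1}{7} \left(-231\right) = -33$)
$S = -371$ ($S = -2 - 369 = -371$)
$y{\left(Q \right)} = 2 Q \left(195 + Q\right)$
$G{\left(E \right)} = \frac{2 E}{-33 + E}$ ($G{\left(E \right)} = \frac{E + E}{E - 33} = \frac{2 E}{-33 + E}$)
$\left(y{\left(314 \right)} + 460474\right) \left(G{\left(S \right)} - 358407\right) = \left(2 \cdot 314 \left(195 + 314\right) + 460474\right) \left(2 \left(-371\right) \frac{1}{-33 - 371} - 358407\right) = \left(2 \cdot 314 \cdot 509 + 460474\right) \left(2 \left(-371\right) \frac{1}{-404} - 358407\right) = \left(319652 + 460474\right) \left(2 \left(-371\right) \left(- \frac{1}{404}\right) - 358407\right) = 780126 \left(\frac{371}{202} - 358407\right) = 780126 \left(- \frac{72397843}{202}\right) = - \frac{28239719834109}{101}$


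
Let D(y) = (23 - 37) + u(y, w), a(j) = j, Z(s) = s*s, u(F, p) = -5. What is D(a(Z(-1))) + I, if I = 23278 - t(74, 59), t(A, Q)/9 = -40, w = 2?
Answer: 23619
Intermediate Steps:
t(A, Q) = -360 (t(A, Q) = 9*(-40) = -360)
Z(s) = s²
I = 23638 (I = 23278 - 1*(-360) = 23278 + 360 = 23638)
D(y) = -19 (D(y) = (23 - 37) - 5 = -14 - 5 = -19)
D(a(Z(-1))) + I = -19 + 23638 = 23619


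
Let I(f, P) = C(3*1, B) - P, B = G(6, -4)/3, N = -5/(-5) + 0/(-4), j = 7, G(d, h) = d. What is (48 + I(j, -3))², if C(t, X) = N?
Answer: 2704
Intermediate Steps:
N = 1 (N = -5*(-⅕) + 0*(-¼) = 1 + 0 = 1)
B = 2 (B = 6/3 = 6*(⅓) = 2)
C(t, X) = 1
I(f, P) = 1 - P
(48 + I(j, -3))² = (48 + (1 - 1*(-3)))² = (48 + (1 + 3))² = (48 + 4)² = 52² = 2704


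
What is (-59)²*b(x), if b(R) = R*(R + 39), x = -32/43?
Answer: -183239840/1849 ≈ -99102.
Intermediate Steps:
x = -32/43 (x = -32*1/43 = -32/43 ≈ -0.74419)
b(R) = R*(39 + R)
(-59)²*b(x) = (-59)²*(-32*(39 - 32/43)/43) = 3481*(-32/43*1645/43) = 3481*(-52640/1849) = -183239840/1849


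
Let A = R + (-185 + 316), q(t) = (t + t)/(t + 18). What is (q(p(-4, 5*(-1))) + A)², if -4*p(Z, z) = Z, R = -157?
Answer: 242064/361 ≈ 670.54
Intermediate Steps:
p(Z, z) = -Z/4
q(t) = 2*t/(18 + t) (q(t) = (2*t)/(18 + t) = 2*t/(18 + t))
A = -26 (A = -157 + (-185 + 316) = -157 + 131 = -26)
(q(p(-4, 5*(-1))) + A)² = (2*(-¼*(-4))/(18 - ¼*(-4)) - 26)² = (2*1/(18 + 1) - 26)² = (2*1/19 - 26)² = (2*1*(1/19) - 26)² = (2/19 - 26)² = (-492/19)² = 242064/361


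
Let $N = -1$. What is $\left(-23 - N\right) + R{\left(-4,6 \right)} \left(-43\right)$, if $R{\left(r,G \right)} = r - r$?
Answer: $-22$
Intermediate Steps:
$R{\left(r,G \right)} = 0$
$\left(-23 - N\right) + R{\left(-4,6 \right)} \left(-43\right) = \left(-23 - -1\right) + 0 \left(-43\right) = \left(-23 + 1\right) + 0 = -22 + 0 = -22$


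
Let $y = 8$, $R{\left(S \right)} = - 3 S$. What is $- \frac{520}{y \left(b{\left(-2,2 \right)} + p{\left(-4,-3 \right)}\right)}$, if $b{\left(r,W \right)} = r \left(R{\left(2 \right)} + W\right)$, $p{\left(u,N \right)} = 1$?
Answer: $- \frac{65}{9} \approx -7.2222$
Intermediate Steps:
$b{\left(r,W \right)} = r \left(-6 + W\right)$ ($b{\left(r,W \right)} = r \left(\left(-3\right) 2 + W\right) = r \left(-6 + W\right)$)
$- \frac{520}{y \left(b{\left(-2,2 \right)} + p{\left(-4,-3 \right)}\right)} = - \frac{520}{8 \left(- 2 \left(-6 + 2\right) + 1\right)} = - \frac{520}{8 \left(\left(-2\right) \left(-4\right) + 1\right)} = - \frac{520}{8 \left(8 + 1\right)} = - \frac{520}{8 \cdot 9} = - \frac{520}{72} = \left(-520\right) \frac{1}{72} = - \frac{65}{9}$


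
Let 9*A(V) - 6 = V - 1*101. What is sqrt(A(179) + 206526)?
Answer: sqrt(1858818)/3 ≈ 454.46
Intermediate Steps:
A(V) = -95/9 + V/9 (A(V) = 2/3 + (V - 1*101)/9 = 2/3 + (V - 101)/9 = 2/3 + (-101 + V)/9 = 2/3 + (-101/9 + V/9) = -95/9 + V/9)
sqrt(A(179) + 206526) = sqrt((-95/9 + (1/9)*179) + 206526) = sqrt((-95/9 + 179/9) + 206526) = sqrt(28/3 + 206526) = sqrt(619606/3) = sqrt(1858818)/3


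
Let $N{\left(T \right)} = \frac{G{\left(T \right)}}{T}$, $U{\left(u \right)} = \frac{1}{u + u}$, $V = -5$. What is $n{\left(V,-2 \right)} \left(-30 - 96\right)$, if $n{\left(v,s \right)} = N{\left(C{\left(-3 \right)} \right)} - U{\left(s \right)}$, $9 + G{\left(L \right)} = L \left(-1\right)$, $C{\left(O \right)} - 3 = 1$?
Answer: $378$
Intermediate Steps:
$U{\left(u \right)} = \frac{1}{2 u}$
$C{\left(O \right)} = 4$ ($C{\left(O \right)} = 3 + 1 = 4$)
$G{\left(L \right)} = -9 - L$ ($G{\left(L \right)} = -9 + L \left(-1\right) = -9 - L$)
$N{\left(T \right)} = \frac{-9 - T}{T}$
$n{\left(v,s \right)} = - \frac{13}{4} - \frac{1}{2 s}$ ($n{\left(v,s \right)} = \frac{-9 - 4}{4} - \frac{1}{2 s} = \frac{1}{4} \left(-13\right) - \frac{1}{2 s} = - \frac{13}{4} - \frac{1}{2 s}$)
$n{\left(V,-2 \right)} \left(-30 - 96\right) = \frac{-2 - -26}{4 \left(-2\right)} \left(-30 - 96\right) = \frac{1}{4} \left(- \frac{1}{2}\right) \left(-2 + 26\right) \left(-30 - 96\right) = \frac{1}{4} \left(- \frac{1}{2}\right) 24 \left(-126\right) = \left(-3\right) \left(-126\right) = 378$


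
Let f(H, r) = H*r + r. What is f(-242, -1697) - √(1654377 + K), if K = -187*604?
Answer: 408977 - √1541429 ≈ 4.0774e+5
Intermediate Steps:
f(H, r) = r + H*r
K = -112948 (K = -1*112948 = -112948)
f(-242, -1697) - √(1654377 + K) = -1697*(1 - 242) - √(1654377 - 112948) = -1697*(-241) - √1541429 = 408977 - √1541429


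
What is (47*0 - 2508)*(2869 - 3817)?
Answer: 2377584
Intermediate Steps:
(47*0 - 2508)*(2869 - 3817) = (0 - 2508)*(-948) = -2508*(-948) = 2377584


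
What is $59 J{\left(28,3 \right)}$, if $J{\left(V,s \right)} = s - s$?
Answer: $0$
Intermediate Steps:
$J{\left(V,s \right)} = 0$
$59 J{\left(28,3 \right)} = 59 \cdot 0 = 0$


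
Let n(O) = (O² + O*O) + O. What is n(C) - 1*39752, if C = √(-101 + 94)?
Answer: -39766 + I*√7 ≈ -39766.0 + 2.6458*I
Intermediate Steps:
C = I*√7 (C = √(-7) = I*√7 ≈ 2.6458*I)
n(O) = O + 2*O² (n(O) = (O² + O²) + O = 2*O² + O = O + 2*O²)
n(C) - 1*39752 = (I*√7)*(1 + 2*(I*√7)) - 1*39752 = (I*√7)*(1 + 2*I*√7) - 39752 = I*√7*(1 + 2*I*√7) - 39752 = -39752 + I*√7*(1 + 2*I*√7)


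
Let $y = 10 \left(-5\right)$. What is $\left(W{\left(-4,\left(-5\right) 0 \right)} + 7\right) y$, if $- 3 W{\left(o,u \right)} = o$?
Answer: $- \frac{1250}{3} \approx -416.67$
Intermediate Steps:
$W{\left(o,u \right)} = - \frac{o}{3}$
$y = -50$
$\left(W{\left(-4,\left(-5\right) 0 \right)} + 7\right) y = \left(\left(- \frac{1}{3}\right) \left(-4\right) + 7\right) \left(-50\right) = \left(\frac{4}{3} + 7\right) \left(-50\right) = \frac{25}{3} \left(-50\right) = - \frac{1250}{3}$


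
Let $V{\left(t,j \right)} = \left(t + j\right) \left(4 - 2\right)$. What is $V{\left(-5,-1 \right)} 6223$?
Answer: $-74676$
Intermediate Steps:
$V{\left(t,j \right)} = 2 j + 2 t$ ($V{\left(t,j \right)} = \left(j + t\right) 2 = 2 j + 2 t$)
$V{\left(-5,-1 \right)} 6223 = \left(2 \left(-1\right) + 2 \left(-5\right)\right) 6223 = \left(-2 - 10\right) 6223 = \left(-12\right) 6223 = -74676$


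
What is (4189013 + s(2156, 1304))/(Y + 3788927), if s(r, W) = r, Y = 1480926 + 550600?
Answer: 4191169/5820453 ≈ 0.72008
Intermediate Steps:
Y = 2031526
(4189013 + s(2156, 1304))/(Y + 3788927) = (4189013 + 2156)/(2031526 + 3788927) = 4191169/5820453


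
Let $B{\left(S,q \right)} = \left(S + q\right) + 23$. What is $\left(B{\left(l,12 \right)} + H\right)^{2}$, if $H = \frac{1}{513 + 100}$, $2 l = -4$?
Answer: $\frac{409252900}{375769} \approx 1089.1$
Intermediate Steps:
$l = -2$ ($l = \frac{1}{2} \left(-4\right) = -2$)
$H = \frac{1}{613} \approx 0.0016313$
$B{\left(S,q \right)} = 23 + S + q$
$\left(B{\left(l,12 \right)} + H\right)^{2} = \left(\left(23 - 2 + 12\right) + \frac{1}{613}\right)^{2} = \left(33 + \frac{1}{613}\right)^{2} = \left(\frac{20230}{613}\right)^{2} = \frac{409252900}{375769}$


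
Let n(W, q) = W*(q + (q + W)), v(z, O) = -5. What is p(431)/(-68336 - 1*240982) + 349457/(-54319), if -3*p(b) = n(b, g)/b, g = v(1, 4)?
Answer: -324257152679/50405533326 ≈ -6.4330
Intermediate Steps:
g = -5
n(W, q) = W*(W + 2*q) (n(W, q) = W*(q + (W + q)) = W*(W + 2*q))
p(b) = 10/3 - b/3 (p(b) = -b*(b + 2*(-5))/(3*b) = -b*(b - 10)/(3*b) = -b*(-10 + b)/(3*b) = -(-10 + b)/3 = 10/3 - b/3)
p(431)/(-68336 - 1*240982) + 349457/(-54319) = (10/3 - 1/3*431)/(-68336 - 1*240982) + 349457/(-54319) = (10/3 - 431/3)/(-68336 - 240982) + 349457*(-1/54319) = -421/3/(-309318) - 349457/54319 = -421/3*(-1/309318) - 349457/54319 = 421/927954 - 349457/54319 = -324257152679/50405533326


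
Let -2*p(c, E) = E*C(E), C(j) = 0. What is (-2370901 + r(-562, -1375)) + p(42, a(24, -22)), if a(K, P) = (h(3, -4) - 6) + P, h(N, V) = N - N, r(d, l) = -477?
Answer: -2371378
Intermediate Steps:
h(N, V) = 0
a(K, P) = -6 + P (a(K, P) = (0 - 6) + P = -6 + P)
p(c, E) = 0 (p(c, E) = -E*0/2 = -1/2*0 = 0)
(-2370901 + r(-562, -1375)) + p(42, a(24, -22)) = (-2370901 - 477) + 0 = -2371378 + 0 = -2371378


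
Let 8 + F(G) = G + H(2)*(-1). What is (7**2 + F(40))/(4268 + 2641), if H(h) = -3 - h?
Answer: 86/6909 ≈ 0.012448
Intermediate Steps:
F(G) = -3 + G (F(G) = -8 + (G + (-3 - 1*2)*(-1)) = -8 + (G + (-3 - 2)*(-1)) = -8 + (G - 5*(-1)) = -8 + (G + 5) = -8 + (5 + G) = -3 + G)
(7**2 + F(40))/(4268 + 2641) = (7**2 + (-3 + 40))/(4268 + 2641) = (49 + 37)/6909 = 86*(1/6909) = 86/6909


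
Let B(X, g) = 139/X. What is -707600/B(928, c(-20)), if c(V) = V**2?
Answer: -656652800/139 ≈ -4.7241e+6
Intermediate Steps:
-707600/B(928, c(-20)) = -707600/(139/928) = -707600/(139*(1/928)) = -707600/139/928 = -707600*928/139 = -656652800/139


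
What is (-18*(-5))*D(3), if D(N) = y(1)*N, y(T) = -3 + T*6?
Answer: 810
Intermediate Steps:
y(T) = -3 + 6*T
D(N) = 3*N (D(N) = (-3 + 6*1)*N = (-3 + 6)*N = 3*N)
(-18*(-5))*D(3) = (-18*(-5))*(3*3) = 90*9 = 810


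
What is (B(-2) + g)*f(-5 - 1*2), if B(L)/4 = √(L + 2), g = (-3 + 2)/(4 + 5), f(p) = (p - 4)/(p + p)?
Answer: -11/126 ≈ -0.087302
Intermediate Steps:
f(p) = (-4 + p)/(2*p) (f(p) = (-4 + p)/((2*p)) = (-4 + p)*(1/(2*p)) = (-4 + p)/(2*p))
g = -⅑ (g = -1/9 = -1*⅑ = -⅑ ≈ -0.11111)
B(L) = 4*√(2 + L) (B(L) = 4*√(L + 2) = 4*√(2 + L))
(B(-2) + g)*f(-5 - 1*2) = (4*√(2 - 2) - ⅑)*((-4 + (-5 - 1*2))/(2*(-5 - 1*2))) = (4*√0 - ⅑)*((-4 + (-5 - 2))/(2*(-5 - 2))) = (4*0 - ⅑)*((½)*(-4 - 7)/(-7)) = (0 - ⅑)*((½)*(-⅐)*(-11)) = -⅑*11/14 = -11/126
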